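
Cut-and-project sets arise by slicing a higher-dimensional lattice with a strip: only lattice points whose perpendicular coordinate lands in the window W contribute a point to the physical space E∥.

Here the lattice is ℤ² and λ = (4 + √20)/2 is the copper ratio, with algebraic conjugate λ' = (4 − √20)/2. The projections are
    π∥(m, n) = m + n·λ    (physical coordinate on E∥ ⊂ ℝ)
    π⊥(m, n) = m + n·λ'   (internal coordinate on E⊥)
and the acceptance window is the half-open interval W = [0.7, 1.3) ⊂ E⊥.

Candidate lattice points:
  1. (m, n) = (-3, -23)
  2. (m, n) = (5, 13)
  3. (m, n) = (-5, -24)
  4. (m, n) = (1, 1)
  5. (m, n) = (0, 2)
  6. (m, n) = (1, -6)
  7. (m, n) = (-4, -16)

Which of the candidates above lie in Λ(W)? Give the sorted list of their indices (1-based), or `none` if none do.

Compute λ' = (4−√20)/2 = -0.236068, so π⊥(m,n) = m -0.236068·n.
candidate 1: (m,n)=(-3,-23) → π∥ = -3-23·λ ≈ -100.429563, π⊥ = -3-23·λ' ≈ 2.429563 ∉ [0.7, 1.3) ⇒ out
candidate 2: (m,n)=(5,13) → π∥ = 5+13·λ ≈ 60.068884, π⊥ = 5+13·λ' ≈ 1.931116 ∉ [0.7, 1.3) ⇒ out
candidate 3: (m,n)=(-5,-24) → π∥ = -5-24·λ ≈ -106.665631, π⊥ = -5-24·λ' ≈ 0.665631 ∉ [0.7, 1.3) ⇒ out
candidate 4: (m,n)=(1,1) → π∥ = 1+1·λ ≈ 5.236068, π⊥ = 1+1·λ' ≈ 0.763932 ∈ [0.7, 1.3) ⇒ IN Λ
candidate 5: (m,n)=(0,2) → π∥ = 0+2·λ ≈ 8.472136, π⊥ = 0+2·λ' ≈ -0.472136 ∉ [0.7, 1.3) ⇒ out
candidate 6: (m,n)=(1,-6) → π∥ = 1-6·λ ≈ -24.416408, π⊥ = 1-6·λ' ≈ 2.416408 ∉ [0.7, 1.3) ⇒ out
candidate 7: (m,n)=(-4,-16) → π∥ = -4-16·λ ≈ -71.777088, π⊥ = -4-16·λ' ≈ -0.222912 ∉ [0.7, 1.3) ⇒ out

4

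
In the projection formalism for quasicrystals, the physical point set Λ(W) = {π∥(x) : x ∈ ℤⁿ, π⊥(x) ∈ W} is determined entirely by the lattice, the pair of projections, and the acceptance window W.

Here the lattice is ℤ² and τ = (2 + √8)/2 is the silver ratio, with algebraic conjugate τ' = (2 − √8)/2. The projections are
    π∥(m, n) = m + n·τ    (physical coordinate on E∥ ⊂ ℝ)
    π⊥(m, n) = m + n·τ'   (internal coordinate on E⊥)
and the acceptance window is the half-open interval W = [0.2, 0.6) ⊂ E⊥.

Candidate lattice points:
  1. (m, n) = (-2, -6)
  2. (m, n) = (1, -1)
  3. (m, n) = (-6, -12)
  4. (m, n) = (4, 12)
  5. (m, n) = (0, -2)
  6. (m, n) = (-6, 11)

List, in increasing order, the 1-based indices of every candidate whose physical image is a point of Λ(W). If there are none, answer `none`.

τ' = (2−√8)/2 ≈ -0.41421.
#1 (-2,-6): internal coord -2 + (-6)·τ' = +0.48528; +0.48528 ∈ [0.2, 0.6) → IN Λ
#2 (1,-1): internal coord 1 + (-1)·τ' = +1.41421; +1.41421 ∉ [0.2, 0.6) → out
#3 (-6,-12): internal coord -6 + (-12)·τ' = -1.02944; -1.02944 ∉ [0.2, 0.6) → out
#4 (4,12): internal coord 4 + (12)·τ' = -0.97056; -0.97056 ∉ [0.2, 0.6) → out
#5 (0,-2): internal coord 0 + (-2)·τ' = +0.82843; +0.82843 ∉ [0.2, 0.6) → out
#6 (-6,11): internal coord -6 + (11)·τ' = -10.55635; -10.55635 ∉ [0.2, 0.6) → out

1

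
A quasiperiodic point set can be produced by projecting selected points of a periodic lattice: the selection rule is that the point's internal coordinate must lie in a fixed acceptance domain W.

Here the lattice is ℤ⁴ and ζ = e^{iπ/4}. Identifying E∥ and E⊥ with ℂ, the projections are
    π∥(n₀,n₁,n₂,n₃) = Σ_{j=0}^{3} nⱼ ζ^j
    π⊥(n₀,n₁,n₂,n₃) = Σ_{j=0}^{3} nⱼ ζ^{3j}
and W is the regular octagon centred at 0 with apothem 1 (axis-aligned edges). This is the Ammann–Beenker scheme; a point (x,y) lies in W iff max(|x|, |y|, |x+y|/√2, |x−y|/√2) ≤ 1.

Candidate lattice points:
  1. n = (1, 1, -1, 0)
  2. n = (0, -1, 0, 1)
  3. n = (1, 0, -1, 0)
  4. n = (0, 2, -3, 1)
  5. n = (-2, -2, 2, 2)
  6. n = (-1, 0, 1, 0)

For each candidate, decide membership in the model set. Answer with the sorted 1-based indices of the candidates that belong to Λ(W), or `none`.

Internal map: ζ^{3j} for j=0..3 gives (1,0), (−√2/2,√2/2), (0,−1), (√2/2,√2/2).
#1 (1, 1, -1, 0): internal (0.2929, 1.7071); octagon support 1.7071 vs apothem 1 → ∉ W
#2 (0, -1, 0, 1): internal (1.4142, 0.0000); octagon support 1.4142 vs apothem 1 → ∉ W
#3 (1, 0, -1, 0): internal (1.0000, 1.0000); octagon support 1.4142 vs apothem 1 → ∉ W
#4 (0, 2, -3, 1): internal (-0.7071, 5.1213); octagon support 5.1213 vs apothem 1 → ∉ W
#5 (-2, -2, 2, 2): internal (0.8284, -2.0000); octagon support 2.0000 vs apothem 1 → ∉ W
#6 (-1, 0, 1, 0): internal (-1.0000, -1.0000); octagon support 1.4142 vs apothem 1 → ∉ W

none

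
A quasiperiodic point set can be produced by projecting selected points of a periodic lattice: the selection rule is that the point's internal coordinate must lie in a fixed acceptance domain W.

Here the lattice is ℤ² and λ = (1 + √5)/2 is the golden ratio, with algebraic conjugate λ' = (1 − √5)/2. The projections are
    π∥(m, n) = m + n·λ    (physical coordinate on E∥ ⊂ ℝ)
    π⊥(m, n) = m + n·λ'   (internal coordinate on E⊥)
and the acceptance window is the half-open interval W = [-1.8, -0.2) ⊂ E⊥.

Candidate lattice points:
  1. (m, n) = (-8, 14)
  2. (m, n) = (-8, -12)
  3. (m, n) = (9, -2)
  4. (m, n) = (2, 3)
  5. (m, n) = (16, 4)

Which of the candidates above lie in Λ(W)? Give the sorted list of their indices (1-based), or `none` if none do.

Compute λ' = (1−√5)/2 = -0.618034, so π⊥(m,n) = m -0.618034·n.
candidate 1: (m,n)=(-8,14) → π∥ = -8+14·λ ≈ 14.652476, π⊥ = -8+14·λ' ≈ -16.652476 ∉ [-1.8, -0.2) ⇒ out
candidate 2: (m,n)=(-8,-12) → π∥ = -8-12·λ ≈ -27.416408, π⊥ = -8-12·λ' ≈ -0.583592 ∈ [-1.8, -0.2) ⇒ IN Λ
candidate 3: (m,n)=(9,-2) → π∥ = 9-2·λ ≈ 5.763932, π⊥ = 9-2·λ' ≈ 10.236068 ∉ [-1.8, -0.2) ⇒ out
candidate 4: (m,n)=(2,3) → π∥ = 2+3·λ ≈ 6.854102, π⊥ = 2+3·λ' ≈ 0.145898 ∉ [-1.8, -0.2) ⇒ out
candidate 5: (m,n)=(16,4) → π∥ = 16+4·λ ≈ 22.472136, π⊥ = 16+4·λ' ≈ 13.527864 ∉ [-1.8, -0.2) ⇒ out

2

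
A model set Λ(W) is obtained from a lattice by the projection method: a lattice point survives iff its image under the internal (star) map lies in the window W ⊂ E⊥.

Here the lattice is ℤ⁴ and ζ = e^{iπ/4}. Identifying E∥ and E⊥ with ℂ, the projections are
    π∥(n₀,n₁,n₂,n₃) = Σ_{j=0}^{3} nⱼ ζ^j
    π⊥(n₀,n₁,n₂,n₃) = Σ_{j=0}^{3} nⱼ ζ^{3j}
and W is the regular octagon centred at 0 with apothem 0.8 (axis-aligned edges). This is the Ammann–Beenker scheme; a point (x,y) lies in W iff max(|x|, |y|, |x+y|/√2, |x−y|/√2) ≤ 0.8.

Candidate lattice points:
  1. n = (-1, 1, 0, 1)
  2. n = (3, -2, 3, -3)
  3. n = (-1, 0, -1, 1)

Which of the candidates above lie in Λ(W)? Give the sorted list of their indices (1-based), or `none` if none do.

none

π⊥(n) = n₀ + n₁ζ³ + n₂ζ⁶ + n₃ζ⁹ where ζ = e^{iπ/4}.
candidate 1: n = (-1, 1, 0, 1) → π⊥ ≈ (-1.00000, +1.41421); max(|x|,|y|,|x±y|/√2) = 1.70711 > 0.8 ⇒ ∉ W
candidate 2: n = (3, -2, 3, -3) → π⊥ ≈ (+2.29289, -6.53553); max(|x|,|y|,|x±y|/√2) = 6.53553 > 0.8 ⇒ ∉ W
candidate 3: n = (-1, 0, -1, 1) → π⊥ ≈ (-0.29289, +1.70711); max(|x|,|y|,|x±y|/√2) = 1.70711 > 0.8 ⇒ ∉ W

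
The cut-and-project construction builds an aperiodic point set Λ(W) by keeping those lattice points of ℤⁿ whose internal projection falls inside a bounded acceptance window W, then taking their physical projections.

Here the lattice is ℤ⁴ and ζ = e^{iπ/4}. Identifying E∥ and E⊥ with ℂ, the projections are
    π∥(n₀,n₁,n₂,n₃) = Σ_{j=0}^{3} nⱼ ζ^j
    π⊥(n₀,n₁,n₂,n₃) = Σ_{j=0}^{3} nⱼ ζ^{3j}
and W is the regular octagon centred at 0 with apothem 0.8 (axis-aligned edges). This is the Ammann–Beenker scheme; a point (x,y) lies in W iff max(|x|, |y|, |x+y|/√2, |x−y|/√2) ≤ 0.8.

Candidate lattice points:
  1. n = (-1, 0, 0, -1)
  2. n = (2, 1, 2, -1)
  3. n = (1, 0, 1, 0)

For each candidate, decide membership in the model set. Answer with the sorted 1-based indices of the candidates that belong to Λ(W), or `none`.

π⊥(n) = n₀ + n₁ζ³ + n₂ζ⁶ + n₃ζ⁹ where ζ = e^{iπ/4}.
candidate 1: n = (-1, 0, 0, -1) → π⊥ ≈ (-1.707107, -0.707107); max(|x|,|y|,|x±y|/√2) = 1.707107 > 0.8 ⇒ ∉ W
candidate 2: n = (2, 1, 2, -1) → π⊥ ≈ (+0.585786, -2.000000); max(|x|,|y|,|x±y|/√2) = 2.000000 > 0.8 ⇒ ∉ W
candidate 3: n = (1, 0, 1, 0) → π⊥ ≈ (+1.000000, -1.000000); max(|x|,|y|,|x±y|/√2) = 1.414214 > 0.8 ⇒ ∉ W

none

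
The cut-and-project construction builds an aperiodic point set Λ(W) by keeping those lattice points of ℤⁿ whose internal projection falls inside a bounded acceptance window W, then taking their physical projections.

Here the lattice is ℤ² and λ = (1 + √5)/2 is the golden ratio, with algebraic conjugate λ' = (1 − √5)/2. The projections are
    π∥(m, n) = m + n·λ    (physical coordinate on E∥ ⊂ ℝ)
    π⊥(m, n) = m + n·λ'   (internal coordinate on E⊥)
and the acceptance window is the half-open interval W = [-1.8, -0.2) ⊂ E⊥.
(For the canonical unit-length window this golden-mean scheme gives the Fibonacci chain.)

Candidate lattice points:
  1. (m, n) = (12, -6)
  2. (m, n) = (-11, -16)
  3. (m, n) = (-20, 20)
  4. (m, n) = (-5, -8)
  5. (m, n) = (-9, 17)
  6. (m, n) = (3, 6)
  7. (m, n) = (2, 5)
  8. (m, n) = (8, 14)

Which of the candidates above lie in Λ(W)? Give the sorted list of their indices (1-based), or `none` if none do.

2, 6, 7, 8

λ' = (1−√5)/2 ≈ -0.6180.
#1 (12,-6): internal coord 12 + (-6)·λ' = +15.7082; +15.7082 ∉ [-1.8, -0.2) → out
#2 (-11,-16): internal coord -11 + (-16)·λ' = -1.1115; -1.1115 ∈ [-1.8, -0.2) → IN Λ
#3 (-20,20): internal coord -20 + (20)·λ' = -32.3607; -32.3607 ∉ [-1.8, -0.2) → out
#4 (-5,-8): internal coord -5 + (-8)·λ' = -0.0557; -0.0557 ∉ [-1.8, -0.2) → out
#5 (-9,17): internal coord -9 + (17)·λ' = -19.5066; -19.5066 ∉ [-1.8, -0.2) → out
#6 (3,6): internal coord 3 + (6)·λ' = -0.7082; -0.7082 ∈ [-1.8, -0.2) → IN Λ
#7 (2,5): internal coord 2 + (5)·λ' = -1.0902; -1.0902 ∈ [-1.8, -0.2) → IN Λ
#8 (8,14): internal coord 8 + (14)·λ' = -0.6525; -0.6525 ∈ [-1.8, -0.2) → IN Λ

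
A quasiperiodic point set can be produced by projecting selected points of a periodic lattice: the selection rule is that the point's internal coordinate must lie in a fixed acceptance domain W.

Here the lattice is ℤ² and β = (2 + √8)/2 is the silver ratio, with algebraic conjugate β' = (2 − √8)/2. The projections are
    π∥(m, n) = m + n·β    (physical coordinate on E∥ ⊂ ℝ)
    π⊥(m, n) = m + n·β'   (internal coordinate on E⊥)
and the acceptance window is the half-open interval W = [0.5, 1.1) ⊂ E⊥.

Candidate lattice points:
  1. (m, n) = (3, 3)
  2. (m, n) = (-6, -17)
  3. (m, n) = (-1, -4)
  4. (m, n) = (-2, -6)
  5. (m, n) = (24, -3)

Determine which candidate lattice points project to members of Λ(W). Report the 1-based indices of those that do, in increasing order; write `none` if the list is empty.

Compute β' = (2−√8)/2 = -0.414214, so π⊥(m,n) = m -0.414214·n.
#1 (3,3): internal coord 3 + (3)·β' = +1.757359; +1.757359 ∉ [0.5, 1.1) → out
#2 (-6,-17): internal coord -6 + (-17)·β' = +1.041631; +1.041631 ∈ [0.5, 1.1) → IN Λ
#3 (-1,-4): internal coord -1 + (-4)·β' = +0.656854; +0.656854 ∈ [0.5, 1.1) → IN Λ
#4 (-2,-6): internal coord -2 + (-6)·β' = +0.485281; +0.485281 ∉ [0.5, 1.1) → out
#5 (24,-3): internal coord 24 + (-3)·β' = +25.242641; +25.242641 ∉ [0.5, 1.1) → out

2, 3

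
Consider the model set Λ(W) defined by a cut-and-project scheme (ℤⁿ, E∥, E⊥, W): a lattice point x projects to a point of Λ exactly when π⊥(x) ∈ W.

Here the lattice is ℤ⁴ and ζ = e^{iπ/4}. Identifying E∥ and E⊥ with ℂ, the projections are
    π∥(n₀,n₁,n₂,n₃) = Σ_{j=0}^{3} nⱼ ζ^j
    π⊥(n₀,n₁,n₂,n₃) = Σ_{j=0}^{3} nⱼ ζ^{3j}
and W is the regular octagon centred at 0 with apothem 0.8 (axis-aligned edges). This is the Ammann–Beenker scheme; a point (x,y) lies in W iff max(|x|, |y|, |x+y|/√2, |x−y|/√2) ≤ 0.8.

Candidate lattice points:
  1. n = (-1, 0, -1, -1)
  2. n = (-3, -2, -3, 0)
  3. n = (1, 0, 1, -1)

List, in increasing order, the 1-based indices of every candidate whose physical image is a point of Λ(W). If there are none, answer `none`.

π⊥(n) = n₀ + n₁ζ³ + n₂ζ⁶ + n₃ζ⁹ where ζ = e^{iπ/4}.
#1 (-1, 0, -1, -1): internal (-1.7071, 0.2929); octagon support 1.7071 vs apothem 0.8 → ∉ W
#2 (-3, -2, -3, 0): internal (-1.5858, 1.5858); octagon support 2.2426 vs apothem 0.8 → ∉ W
#3 (1, 0, 1, -1): internal (0.2929, -1.7071); octagon support 1.7071 vs apothem 0.8 → ∉ W

none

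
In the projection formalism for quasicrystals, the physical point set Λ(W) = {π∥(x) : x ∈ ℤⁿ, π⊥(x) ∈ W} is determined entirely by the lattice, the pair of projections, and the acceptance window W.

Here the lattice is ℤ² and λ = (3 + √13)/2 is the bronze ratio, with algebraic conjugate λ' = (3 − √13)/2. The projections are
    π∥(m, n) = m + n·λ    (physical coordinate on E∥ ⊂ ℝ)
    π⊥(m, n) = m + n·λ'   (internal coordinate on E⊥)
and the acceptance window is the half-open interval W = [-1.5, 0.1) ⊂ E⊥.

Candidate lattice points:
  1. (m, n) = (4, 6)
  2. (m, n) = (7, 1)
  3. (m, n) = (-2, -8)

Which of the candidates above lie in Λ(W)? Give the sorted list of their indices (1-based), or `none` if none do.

none

Compute λ' = (3−√13)/2 = -0.3028, so π⊥(m,n) = m -0.3028·n.
candidate 1: (m,n)=(4,6) → π∥ = 4+6·λ ≈ 23.8167, π⊥ = 4+6·λ' ≈ 2.1833 ∉ [-1.5, 0.1) ⇒ out
candidate 2: (m,n)=(7,1) → π∥ = 7+1·λ ≈ 10.3028, π⊥ = 7+1·λ' ≈ 6.6972 ∉ [-1.5, 0.1) ⇒ out
candidate 3: (m,n)=(-2,-8) → π∥ = -2-8·λ ≈ -28.4222, π⊥ = -2-8·λ' ≈ 0.4222 ∉ [-1.5, 0.1) ⇒ out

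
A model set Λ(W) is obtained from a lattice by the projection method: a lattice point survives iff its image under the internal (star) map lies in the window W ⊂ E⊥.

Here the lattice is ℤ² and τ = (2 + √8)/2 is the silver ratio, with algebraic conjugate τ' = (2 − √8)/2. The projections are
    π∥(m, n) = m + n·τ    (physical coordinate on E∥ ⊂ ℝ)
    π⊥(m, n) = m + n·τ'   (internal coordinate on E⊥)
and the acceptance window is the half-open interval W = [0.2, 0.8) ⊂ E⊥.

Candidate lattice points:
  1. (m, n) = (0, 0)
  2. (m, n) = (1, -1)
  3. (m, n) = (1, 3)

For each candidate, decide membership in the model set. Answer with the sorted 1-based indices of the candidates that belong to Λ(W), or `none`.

none

τ' = (2−√8)/2 ≈ -0.414214.
#1 (0,0): internal coord 0 + (0)·τ' = +0.000000; +0.000000 ∉ [0.2, 0.8) → out
#2 (1,-1): internal coord 1 + (-1)·τ' = +1.414214; +1.414214 ∉ [0.2, 0.8) → out
#3 (1,3): internal coord 1 + (3)·τ' = -0.242641; -0.242641 ∉ [0.2, 0.8) → out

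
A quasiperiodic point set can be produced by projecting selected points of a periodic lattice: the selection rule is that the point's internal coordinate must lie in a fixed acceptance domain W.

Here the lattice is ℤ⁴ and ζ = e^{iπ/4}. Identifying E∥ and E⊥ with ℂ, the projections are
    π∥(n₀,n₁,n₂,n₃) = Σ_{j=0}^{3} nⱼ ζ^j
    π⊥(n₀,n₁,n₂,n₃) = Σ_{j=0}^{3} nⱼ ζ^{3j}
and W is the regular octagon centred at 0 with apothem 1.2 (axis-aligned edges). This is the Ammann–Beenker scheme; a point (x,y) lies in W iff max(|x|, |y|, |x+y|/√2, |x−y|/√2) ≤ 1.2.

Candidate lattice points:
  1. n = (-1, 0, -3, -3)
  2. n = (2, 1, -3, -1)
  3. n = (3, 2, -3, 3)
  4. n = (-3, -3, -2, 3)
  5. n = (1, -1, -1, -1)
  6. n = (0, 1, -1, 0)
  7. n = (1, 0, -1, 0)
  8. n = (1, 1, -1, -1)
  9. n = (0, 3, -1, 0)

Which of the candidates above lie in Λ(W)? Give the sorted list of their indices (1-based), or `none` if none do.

π⊥(n) = n₀ + n₁ζ³ + n₂ζ⁶ + n₃ζ⁹ where ζ = e^{iπ/4}.
candidate 1: n = (-1, 0, -3, -3) → π⊥ ≈ (-3.1213, +0.8787); max(|x|,|y|,|x±y|/√2) = 3.1213 > 1.2 ⇒ ∉ W
candidate 2: n = (2, 1, -3, -1) → π⊥ ≈ (+0.5858, +3.0000); max(|x|,|y|,|x±y|/√2) = 3.0000 > 1.2 ⇒ ∉ W
candidate 3: n = (3, 2, -3, 3) → π⊥ ≈ (+3.7071, +6.5355); max(|x|,|y|,|x±y|/√2) = 7.2426 > 1.2 ⇒ ∉ W
candidate 4: n = (-3, -3, -2, 3) → π⊥ ≈ (+1.2426, +2.0000); max(|x|,|y|,|x±y|/√2) = 2.2929 > 1.2 ⇒ ∉ W
candidate 5: n = (1, -1, -1, -1) → π⊥ ≈ (+1.0000, -0.4142); max(|x|,|y|,|x±y|/√2) = 1.0000 ≤ 1.2 ⇒ ∈ W
candidate 6: n = (0, 1, -1, 0) → π⊥ ≈ (-0.7071, +1.7071); max(|x|,|y|,|x±y|/√2) = 1.7071 > 1.2 ⇒ ∉ W
candidate 7: n = (1, 0, -1, 0) → π⊥ ≈ (+1.0000, +1.0000); max(|x|,|y|,|x±y|/√2) = 1.4142 > 1.2 ⇒ ∉ W
candidate 8: n = (1, 1, -1, -1) → π⊥ ≈ (-0.4142, +1.0000); max(|x|,|y|,|x±y|/√2) = 1.0000 ≤ 1.2 ⇒ ∈ W
candidate 9: n = (0, 3, -1, 0) → π⊥ ≈ (-2.1213, +3.1213); max(|x|,|y|,|x±y|/√2) = 3.7071 > 1.2 ⇒ ∉ W

5, 8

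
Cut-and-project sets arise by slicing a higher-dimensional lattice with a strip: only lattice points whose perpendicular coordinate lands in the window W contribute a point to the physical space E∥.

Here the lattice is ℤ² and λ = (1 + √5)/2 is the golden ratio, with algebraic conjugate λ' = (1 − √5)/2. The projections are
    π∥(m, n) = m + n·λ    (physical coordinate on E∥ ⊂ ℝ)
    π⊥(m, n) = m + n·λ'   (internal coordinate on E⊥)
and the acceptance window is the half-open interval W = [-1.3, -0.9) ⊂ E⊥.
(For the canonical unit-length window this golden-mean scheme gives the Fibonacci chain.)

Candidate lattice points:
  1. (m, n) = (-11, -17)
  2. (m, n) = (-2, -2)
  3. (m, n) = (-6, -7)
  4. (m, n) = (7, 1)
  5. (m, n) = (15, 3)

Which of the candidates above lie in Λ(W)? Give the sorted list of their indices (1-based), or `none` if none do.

Compute λ' = (1−√5)/2 = -0.618034, so π⊥(m,n) = m -0.618034·n.
candidate 1: (m,n)=(-11,-17) → π∥ = -11-17·λ ≈ -38.506578, π⊥ = -11-17·λ' ≈ -0.493422 ∉ [-1.3, -0.9) ⇒ out
candidate 2: (m,n)=(-2,-2) → π∥ = -2-2·λ ≈ -5.236068, π⊥ = -2-2·λ' ≈ -0.763932 ∉ [-1.3, -0.9) ⇒ out
candidate 3: (m,n)=(-6,-7) → π∥ = -6-7·λ ≈ -17.326238, π⊥ = -6-7·λ' ≈ -1.673762 ∉ [-1.3, -0.9) ⇒ out
candidate 4: (m,n)=(7,1) → π∥ = 7+1·λ ≈ 8.618034, π⊥ = 7+1·λ' ≈ 6.381966 ∉ [-1.3, -0.9) ⇒ out
candidate 5: (m,n)=(15,3) → π∥ = 15+3·λ ≈ 19.854102, π⊥ = 15+3·λ' ≈ 13.145898 ∉ [-1.3, -0.9) ⇒ out

none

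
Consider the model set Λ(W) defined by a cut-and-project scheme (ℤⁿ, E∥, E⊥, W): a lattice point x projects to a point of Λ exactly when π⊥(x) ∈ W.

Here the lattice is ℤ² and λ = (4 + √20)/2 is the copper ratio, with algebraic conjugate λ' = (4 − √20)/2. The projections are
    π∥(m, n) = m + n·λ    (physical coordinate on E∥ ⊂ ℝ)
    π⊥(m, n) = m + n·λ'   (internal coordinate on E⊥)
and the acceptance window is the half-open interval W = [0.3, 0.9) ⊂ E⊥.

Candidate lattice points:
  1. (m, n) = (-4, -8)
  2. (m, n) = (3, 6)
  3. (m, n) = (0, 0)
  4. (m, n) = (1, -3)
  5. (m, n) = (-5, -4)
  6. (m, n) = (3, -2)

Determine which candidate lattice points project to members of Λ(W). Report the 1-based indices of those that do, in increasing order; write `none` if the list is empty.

Compute λ' = (4−√20)/2 = -0.2361, so π⊥(m,n) = m -0.2361·n.
[1] lift (-4,-8): star map gives -2.1115; window check 0.3 ≤ -2.1115 < 0.9 is false → out
[2] lift (3,6): star map gives 1.5836; window check 0.3 ≤ 1.5836 < 0.9 is false → out
[3] lift (0,0): star map gives 0.0000; window check 0.3 ≤ 0.0000 < 0.9 is false → out
[4] lift (1,-3): star map gives 1.7082; window check 0.3 ≤ 1.7082 < 0.9 is false → out
[5] lift (-5,-4): star map gives -4.0557; window check 0.3 ≤ -4.0557 < 0.9 is false → out
[6] lift (3,-2): star map gives 3.4721; window check 0.3 ≤ 3.4721 < 0.9 is false → out

none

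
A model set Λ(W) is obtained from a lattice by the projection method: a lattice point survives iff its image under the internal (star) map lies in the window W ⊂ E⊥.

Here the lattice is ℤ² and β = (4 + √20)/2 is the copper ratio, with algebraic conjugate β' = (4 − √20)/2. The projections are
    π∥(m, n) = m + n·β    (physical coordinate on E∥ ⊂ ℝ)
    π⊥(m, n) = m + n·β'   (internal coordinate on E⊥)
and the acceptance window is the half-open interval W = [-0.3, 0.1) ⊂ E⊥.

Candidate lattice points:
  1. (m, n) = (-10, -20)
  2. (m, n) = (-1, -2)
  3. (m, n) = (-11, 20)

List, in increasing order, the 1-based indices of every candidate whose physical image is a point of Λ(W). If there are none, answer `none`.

none

β' = (4−√20)/2 ≈ -0.23607.
#1 (-10,-20): internal coord -10 + (-20)·β' = -5.27864; -5.27864 ∉ [-0.3, 0.1) → out
#2 (-1,-2): internal coord -1 + (-2)·β' = -0.52786; -0.52786 ∉ [-0.3, 0.1) → out
#3 (-11,20): internal coord -11 + (20)·β' = -15.72136; -15.72136 ∉ [-0.3, 0.1) → out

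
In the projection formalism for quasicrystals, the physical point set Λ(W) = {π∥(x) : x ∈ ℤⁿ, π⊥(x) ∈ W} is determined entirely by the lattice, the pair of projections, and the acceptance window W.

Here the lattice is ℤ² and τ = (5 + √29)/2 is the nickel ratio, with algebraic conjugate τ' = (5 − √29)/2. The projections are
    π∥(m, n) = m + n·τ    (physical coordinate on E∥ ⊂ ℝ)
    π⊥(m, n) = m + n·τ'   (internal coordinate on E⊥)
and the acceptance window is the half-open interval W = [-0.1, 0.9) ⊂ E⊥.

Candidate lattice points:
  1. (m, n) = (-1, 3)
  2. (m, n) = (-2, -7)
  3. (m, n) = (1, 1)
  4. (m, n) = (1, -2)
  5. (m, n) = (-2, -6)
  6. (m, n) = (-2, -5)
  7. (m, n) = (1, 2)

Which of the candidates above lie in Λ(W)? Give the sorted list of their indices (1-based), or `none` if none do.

τ' = (5−√29)/2 ≈ -0.19258.
#1 (-1,3): internal coord -1 + (3)·τ' = -1.57775; -1.57775 ∉ [-0.1, 0.9) → out
#2 (-2,-7): internal coord -2 + (-7)·τ' = -0.65192; -0.65192 ∉ [-0.1, 0.9) → out
#3 (1,1): internal coord 1 + (1)·τ' = +0.80742; +0.80742 ∈ [-0.1, 0.9) → IN Λ
#4 (1,-2): internal coord 1 + (-2)·τ' = +1.38516; +1.38516 ∉ [-0.1, 0.9) → out
#5 (-2,-6): internal coord -2 + (-6)·τ' = -0.84451; -0.84451 ∉ [-0.1, 0.9) → out
#6 (-2,-5): internal coord -2 + (-5)·τ' = -1.03709; -1.03709 ∉ [-0.1, 0.9) → out
#7 (1,2): internal coord 1 + (2)·τ' = +0.61484; +0.61484 ∈ [-0.1, 0.9) → IN Λ

3, 7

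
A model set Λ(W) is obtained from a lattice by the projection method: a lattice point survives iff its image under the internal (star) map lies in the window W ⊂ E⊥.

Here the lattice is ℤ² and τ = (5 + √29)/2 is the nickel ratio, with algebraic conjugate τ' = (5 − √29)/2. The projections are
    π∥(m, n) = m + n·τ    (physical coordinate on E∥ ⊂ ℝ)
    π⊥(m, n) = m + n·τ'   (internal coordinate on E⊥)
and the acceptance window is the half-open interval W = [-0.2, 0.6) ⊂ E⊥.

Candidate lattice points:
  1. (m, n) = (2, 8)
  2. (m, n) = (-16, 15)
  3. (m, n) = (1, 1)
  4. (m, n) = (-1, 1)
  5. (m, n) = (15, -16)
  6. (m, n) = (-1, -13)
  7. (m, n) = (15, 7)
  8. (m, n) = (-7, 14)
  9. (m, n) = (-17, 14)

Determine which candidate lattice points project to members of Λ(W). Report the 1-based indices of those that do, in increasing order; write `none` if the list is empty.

τ' = (5−√29)/2 ≈ -0.1926.
[1] lift (2,8): star map gives 0.4593; window check -0.2 ≤ 0.4593 < 0.6 is true → IN Λ
[2] lift (-16,15): star map gives -18.8887; window check -0.2 ≤ -18.8887 < 0.6 is false → out
[3] lift (1,1): star map gives 0.8074; window check -0.2 ≤ 0.8074 < 0.6 is false → out
[4] lift (-1,1): star map gives -1.1926; window check -0.2 ≤ -1.1926 < 0.6 is false → out
[5] lift (15,-16): star map gives 18.0813; window check -0.2 ≤ 18.0813 < 0.6 is false → out
[6] lift (-1,-13): star map gives 1.5036; window check -0.2 ≤ 1.5036 < 0.6 is false → out
[7] lift (15,7): star map gives 13.6519; window check -0.2 ≤ 13.6519 < 0.6 is false → out
[8] lift (-7,14): star map gives -9.6962; window check -0.2 ≤ -9.6962 < 0.6 is false → out
[9] lift (-17,14): star map gives -19.6962; window check -0.2 ≤ -19.6962 < 0.6 is false → out

1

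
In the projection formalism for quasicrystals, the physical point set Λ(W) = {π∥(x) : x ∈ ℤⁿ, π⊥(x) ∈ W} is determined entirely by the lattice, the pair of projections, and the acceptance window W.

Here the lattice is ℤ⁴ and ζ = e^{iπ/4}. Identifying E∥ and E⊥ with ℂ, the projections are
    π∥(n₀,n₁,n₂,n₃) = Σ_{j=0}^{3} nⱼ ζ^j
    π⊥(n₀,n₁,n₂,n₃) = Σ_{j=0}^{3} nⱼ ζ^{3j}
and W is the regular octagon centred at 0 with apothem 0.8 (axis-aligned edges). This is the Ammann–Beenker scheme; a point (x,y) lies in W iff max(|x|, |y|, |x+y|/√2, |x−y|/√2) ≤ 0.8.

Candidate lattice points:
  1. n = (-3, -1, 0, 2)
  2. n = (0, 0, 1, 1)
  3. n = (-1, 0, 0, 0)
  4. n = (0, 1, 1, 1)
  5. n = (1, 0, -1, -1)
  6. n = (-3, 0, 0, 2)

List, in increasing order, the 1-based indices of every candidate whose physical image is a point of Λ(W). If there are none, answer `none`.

2, 4, 5

Internal map: ζ^{3j} for j=0..3 gives (1,0), (−√2/2,√2/2), (0,−1), (√2/2,√2/2).
#1 (-3, -1, 0, 2): internal (-0.878680, 0.707107); octagon support 1.121320 vs apothem 0.8 → ∉ W
#2 (0, 0, 1, 1): internal (0.707107, -0.292893); octagon support 0.707107 vs apothem 0.8 → ∈ W
#3 (-1, 0, 0, 0): internal (-1.000000, 0.000000); octagon support 1.000000 vs apothem 0.8 → ∉ W
#4 (0, 1, 1, 1): internal (0.000000, 0.414214); octagon support 0.414214 vs apothem 0.8 → ∈ W
#5 (1, 0, -1, -1): internal (0.292893, 0.292893); octagon support 0.414214 vs apothem 0.8 → ∈ W
#6 (-3, 0, 0, 2): internal (-1.585786, 1.414214); octagon support 2.121320 vs apothem 0.8 → ∉ W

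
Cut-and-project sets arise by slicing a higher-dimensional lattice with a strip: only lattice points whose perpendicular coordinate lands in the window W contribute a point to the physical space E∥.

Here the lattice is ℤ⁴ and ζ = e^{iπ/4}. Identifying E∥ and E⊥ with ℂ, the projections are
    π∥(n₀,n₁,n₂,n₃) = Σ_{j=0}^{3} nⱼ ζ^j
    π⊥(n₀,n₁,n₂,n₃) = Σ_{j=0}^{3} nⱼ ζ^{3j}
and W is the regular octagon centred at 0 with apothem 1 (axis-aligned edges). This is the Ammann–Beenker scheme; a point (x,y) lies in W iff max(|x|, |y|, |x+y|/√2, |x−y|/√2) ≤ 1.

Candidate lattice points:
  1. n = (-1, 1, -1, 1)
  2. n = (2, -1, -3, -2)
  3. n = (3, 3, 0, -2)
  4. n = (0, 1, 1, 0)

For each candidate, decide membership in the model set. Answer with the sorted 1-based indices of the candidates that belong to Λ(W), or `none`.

3, 4

Internal map: ζ^{3j} for j=0..3 gives (1,0), (−√2/2,√2/2), (0,−1), (√2/2,√2/2).
#1 (-1, 1, -1, 1): internal (-1.0000, 2.4142); octagon support 2.4142 vs apothem 1 → ∉ W
#2 (2, -1, -3, -2): internal (1.2929, 0.8787); octagon support 1.5355 vs apothem 1 → ∉ W
#3 (3, 3, 0, -2): internal (-0.5355, 0.7071); octagon support 0.8787 vs apothem 1 → ∈ W
#4 (0, 1, 1, 0): internal (-0.7071, -0.2929); octagon support 0.7071 vs apothem 1 → ∈ W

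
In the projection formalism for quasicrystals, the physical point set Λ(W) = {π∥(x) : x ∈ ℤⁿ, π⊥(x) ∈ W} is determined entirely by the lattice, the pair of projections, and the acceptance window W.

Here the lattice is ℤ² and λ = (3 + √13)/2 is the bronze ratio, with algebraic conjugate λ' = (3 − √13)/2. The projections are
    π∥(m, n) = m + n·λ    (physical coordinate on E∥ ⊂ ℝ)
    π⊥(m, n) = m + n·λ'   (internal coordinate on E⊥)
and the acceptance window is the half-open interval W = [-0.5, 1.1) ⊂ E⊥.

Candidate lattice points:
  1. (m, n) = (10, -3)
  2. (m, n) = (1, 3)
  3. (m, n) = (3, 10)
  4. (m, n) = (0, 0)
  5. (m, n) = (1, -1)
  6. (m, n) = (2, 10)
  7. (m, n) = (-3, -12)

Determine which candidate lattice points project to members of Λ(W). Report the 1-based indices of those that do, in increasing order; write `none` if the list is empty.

2, 3, 4, 7

λ' = (3−√13)/2 ≈ -0.302776.
candidate 1: (m,n)=(10,-3) → π∥ = 10-3·λ ≈ 0.091673, π⊥ = 10-3·λ' ≈ 10.908327 ∉ [-0.5, 1.1) ⇒ out
candidate 2: (m,n)=(1,3) → π∥ = 1+3·λ ≈ 10.908327, π⊥ = 1+3·λ' ≈ 0.091673 ∈ [-0.5, 1.1) ⇒ IN Λ
candidate 3: (m,n)=(3,10) → π∥ = 3+10·λ ≈ 36.027756, π⊥ = 3+10·λ' ≈ -0.027756 ∈ [-0.5, 1.1) ⇒ IN Λ
candidate 4: (m,n)=(0,0) → π∥ = 0+0·λ ≈ 0.000000, π⊥ = 0+0·λ' ≈ 0.000000 ∈ [-0.5, 1.1) ⇒ IN Λ
candidate 5: (m,n)=(1,-1) → π∥ = 1-1·λ ≈ -2.302776, π⊥ = 1-1·λ' ≈ 1.302776 ∉ [-0.5, 1.1) ⇒ out
candidate 6: (m,n)=(2,10) → π∥ = 2+10·λ ≈ 35.027756, π⊥ = 2+10·λ' ≈ -1.027756 ∉ [-0.5, 1.1) ⇒ out
candidate 7: (m,n)=(-3,-12) → π∥ = -3-12·λ ≈ -42.633308, π⊥ = -3-12·λ' ≈ 0.633308 ∈ [-0.5, 1.1) ⇒ IN Λ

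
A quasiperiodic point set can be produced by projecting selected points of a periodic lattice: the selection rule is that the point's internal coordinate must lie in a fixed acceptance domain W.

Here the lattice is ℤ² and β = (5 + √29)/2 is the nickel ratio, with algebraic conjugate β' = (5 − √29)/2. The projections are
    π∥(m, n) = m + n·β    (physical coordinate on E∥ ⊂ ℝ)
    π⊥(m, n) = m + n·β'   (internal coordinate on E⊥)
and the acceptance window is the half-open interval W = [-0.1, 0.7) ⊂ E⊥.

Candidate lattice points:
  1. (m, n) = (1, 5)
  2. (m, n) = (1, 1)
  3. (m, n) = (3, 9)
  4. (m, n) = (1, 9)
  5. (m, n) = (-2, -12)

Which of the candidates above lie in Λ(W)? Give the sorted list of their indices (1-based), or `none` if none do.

β' = (5−√29)/2 ≈ -0.192582.
candidate 1: (m,n)=(1,5) → π∥ = 1+5·β ≈ 26.962912, π⊥ = 1+5·β' ≈ 0.037088 ∈ [-0.1, 0.7) ⇒ IN Λ
candidate 2: (m,n)=(1,1) → π∥ = 1+1·β ≈ 6.192582, π⊥ = 1+1·β' ≈ 0.807418 ∉ [-0.1, 0.7) ⇒ out
candidate 3: (m,n)=(3,9) → π∥ = 3+9·β ≈ 49.733242, π⊥ = 3+9·β' ≈ 1.266758 ∉ [-0.1, 0.7) ⇒ out
candidate 4: (m,n)=(1,9) → π∥ = 1+9·β ≈ 47.733242, π⊥ = 1+9·β' ≈ -0.733242 ∉ [-0.1, 0.7) ⇒ out
candidate 5: (m,n)=(-2,-12) → π∥ = -2-12·β ≈ -64.310989, π⊥ = -2-12·β' ≈ 0.310989 ∈ [-0.1, 0.7) ⇒ IN Λ

1, 5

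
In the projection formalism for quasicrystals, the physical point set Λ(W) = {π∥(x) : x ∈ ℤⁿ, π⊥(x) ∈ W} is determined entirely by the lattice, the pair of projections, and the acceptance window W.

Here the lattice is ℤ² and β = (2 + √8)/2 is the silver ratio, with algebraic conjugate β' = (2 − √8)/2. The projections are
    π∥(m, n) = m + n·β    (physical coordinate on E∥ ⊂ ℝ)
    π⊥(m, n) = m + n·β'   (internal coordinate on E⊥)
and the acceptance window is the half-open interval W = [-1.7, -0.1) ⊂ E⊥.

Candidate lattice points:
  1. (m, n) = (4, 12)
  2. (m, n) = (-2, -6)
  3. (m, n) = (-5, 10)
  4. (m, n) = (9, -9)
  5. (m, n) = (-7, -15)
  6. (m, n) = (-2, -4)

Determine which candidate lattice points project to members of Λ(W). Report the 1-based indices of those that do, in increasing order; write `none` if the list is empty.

Numerically β ≈ 2.4142 and β' = −1/β ≈ -0.4142.
candidate 1: (m,n)=(4,12) → π∥ = 4+12·β ≈ 32.9706, π⊥ = 4+12·β' ≈ -0.9706 ∈ [-1.7, -0.1) ⇒ IN Λ
candidate 2: (m,n)=(-2,-6) → π∥ = -2-6·β ≈ -16.4853, π⊥ = -2-6·β' ≈ 0.4853 ∉ [-1.7, -0.1) ⇒ out
candidate 3: (m,n)=(-5,10) → π∥ = -5+10·β ≈ 19.1421, π⊥ = -5+10·β' ≈ -9.1421 ∉ [-1.7, -0.1) ⇒ out
candidate 4: (m,n)=(9,-9) → π∥ = 9-9·β ≈ -12.7279, π⊥ = 9-9·β' ≈ 12.7279 ∉ [-1.7, -0.1) ⇒ out
candidate 5: (m,n)=(-7,-15) → π∥ = -7-15·β ≈ -43.2132, π⊥ = -7-15·β' ≈ -0.7868 ∈ [-1.7, -0.1) ⇒ IN Λ
candidate 6: (m,n)=(-2,-4) → π∥ = -2-4·β ≈ -11.6569, π⊥ = -2-4·β' ≈ -0.3431 ∈ [-1.7, -0.1) ⇒ IN Λ

1, 5, 6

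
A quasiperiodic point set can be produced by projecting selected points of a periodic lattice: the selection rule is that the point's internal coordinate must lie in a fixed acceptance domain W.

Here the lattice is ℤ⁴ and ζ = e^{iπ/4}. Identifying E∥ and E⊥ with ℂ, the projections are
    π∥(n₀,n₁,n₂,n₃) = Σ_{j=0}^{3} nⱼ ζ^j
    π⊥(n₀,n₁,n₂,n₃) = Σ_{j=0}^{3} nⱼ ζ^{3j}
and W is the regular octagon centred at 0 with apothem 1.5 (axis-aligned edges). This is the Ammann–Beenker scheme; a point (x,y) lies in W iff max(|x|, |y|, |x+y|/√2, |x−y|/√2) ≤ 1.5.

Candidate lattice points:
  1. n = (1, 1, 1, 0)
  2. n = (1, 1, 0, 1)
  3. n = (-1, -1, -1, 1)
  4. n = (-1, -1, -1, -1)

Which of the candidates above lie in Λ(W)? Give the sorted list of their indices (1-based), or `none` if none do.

1, 3, 4

Internal map: ζ^{3j} for j=0..3 gives (1,0), (−√2/2,√2/2), (0,−1), (√2/2,√2/2).
#1 (1, 1, 1, 0): internal (0.292893, -0.292893); octagon support 0.414214 vs apothem 1.5 → ∈ W
#2 (1, 1, 0, 1): internal (1.000000, 1.414214); octagon support 1.707107 vs apothem 1.5 → ∉ W
#3 (-1, -1, -1, 1): internal (0.414214, 1.000000); octagon support 1.000000 vs apothem 1.5 → ∈ W
#4 (-1, -1, -1, -1): internal (-1.000000, -0.414214); octagon support 1.000000 vs apothem 1.5 → ∈ W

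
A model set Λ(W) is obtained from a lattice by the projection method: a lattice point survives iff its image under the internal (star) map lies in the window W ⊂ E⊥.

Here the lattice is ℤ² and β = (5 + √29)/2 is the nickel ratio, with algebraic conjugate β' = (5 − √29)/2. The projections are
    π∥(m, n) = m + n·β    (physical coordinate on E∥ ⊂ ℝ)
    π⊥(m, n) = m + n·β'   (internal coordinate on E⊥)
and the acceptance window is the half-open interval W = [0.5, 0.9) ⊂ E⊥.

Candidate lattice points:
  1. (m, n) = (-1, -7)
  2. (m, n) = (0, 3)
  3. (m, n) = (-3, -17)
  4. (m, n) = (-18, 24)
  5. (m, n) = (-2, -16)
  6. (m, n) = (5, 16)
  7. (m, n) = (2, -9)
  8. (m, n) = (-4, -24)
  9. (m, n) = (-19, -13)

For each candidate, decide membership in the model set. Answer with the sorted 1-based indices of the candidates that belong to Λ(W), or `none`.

8

Numerically β ≈ 5.192582 and β' = −1/β ≈ -0.192582.
[1] lift (-1,-7): star map gives 0.348077; window check 0.5 ≤ 0.348077 < 0.9 is false → out
[2] lift (0,3): star map gives -0.577747; window check 0.5 ≤ -0.577747 < 0.9 is false → out
[3] lift (-3,-17): star map gives 0.273901; window check 0.5 ≤ 0.273901 < 0.9 is false → out
[4] lift (-18,24): star map gives -22.621978; window check 0.5 ≤ -22.621978 < 0.9 is false → out
[5] lift (-2,-16): star map gives 1.081318; window check 0.5 ≤ 1.081318 < 0.9 is false → out
[6] lift (5,16): star map gives 1.918682; window check 0.5 ≤ 1.918682 < 0.9 is false → out
[7] lift (2,-9): star map gives 3.733242; window check 0.5 ≤ 3.733242 < 0.9 is false → out
[8] lift (-4,-24): star map gives 0.621978; window check 0.5 ≤ 0.621978 < 0.9 is true → IN Λ
[9] lift (-19,-13): star map gives -16.496429; window check 0.5 ≤ -16.496429 < 0.9 is false → out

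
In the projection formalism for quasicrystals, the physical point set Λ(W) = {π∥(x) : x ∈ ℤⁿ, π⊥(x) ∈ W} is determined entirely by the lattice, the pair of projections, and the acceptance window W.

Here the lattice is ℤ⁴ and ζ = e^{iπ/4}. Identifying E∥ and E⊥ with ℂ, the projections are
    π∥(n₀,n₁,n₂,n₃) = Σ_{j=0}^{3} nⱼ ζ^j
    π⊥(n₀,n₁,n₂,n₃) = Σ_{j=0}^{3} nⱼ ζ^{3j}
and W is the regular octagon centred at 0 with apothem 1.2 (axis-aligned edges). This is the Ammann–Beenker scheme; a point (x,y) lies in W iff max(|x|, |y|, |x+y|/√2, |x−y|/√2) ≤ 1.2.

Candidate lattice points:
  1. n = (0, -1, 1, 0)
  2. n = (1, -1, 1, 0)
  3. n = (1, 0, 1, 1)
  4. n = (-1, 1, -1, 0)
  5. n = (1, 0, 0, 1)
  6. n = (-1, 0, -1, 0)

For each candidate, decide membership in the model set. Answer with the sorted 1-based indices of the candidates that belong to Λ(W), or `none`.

none

Internal map: ζ^{3j} for j=0..3 gives (1,0), (−√2/2,√2/2), (0,−1), (√2/2,√2/2).
#1 (0, -1, 1, 0): internal (0.707107, -1.707107); octagon support 1.707107 vs apothem 1.2 → ∉ W
#2 (1, -1, 1, 0): internal (1.707107, -1.707107); octagon support 2.414214 vs apothem 1.2 → ∉ W
#3 (1, 0, 1, 1): internal (1.707107, -0.292893); octagon support 1.707107 vs apothem 1.2 → ∉ W
#4 (-1, 1, -1, 0): internal (-1.707107, 1.707107); octagon support 2.414214 vs apothem 1.2 → ∉ W
#5 (1, 0, 0, 1): internal (1.707107, 0.707107); octagon support 1.707107 vs apothem 1.2 → ∉ W
#6 (-1, 0, -1, 0): internal (-1.000000, 1.000000); octagon support 1.414214 vs apothem 1.2 → ∉ W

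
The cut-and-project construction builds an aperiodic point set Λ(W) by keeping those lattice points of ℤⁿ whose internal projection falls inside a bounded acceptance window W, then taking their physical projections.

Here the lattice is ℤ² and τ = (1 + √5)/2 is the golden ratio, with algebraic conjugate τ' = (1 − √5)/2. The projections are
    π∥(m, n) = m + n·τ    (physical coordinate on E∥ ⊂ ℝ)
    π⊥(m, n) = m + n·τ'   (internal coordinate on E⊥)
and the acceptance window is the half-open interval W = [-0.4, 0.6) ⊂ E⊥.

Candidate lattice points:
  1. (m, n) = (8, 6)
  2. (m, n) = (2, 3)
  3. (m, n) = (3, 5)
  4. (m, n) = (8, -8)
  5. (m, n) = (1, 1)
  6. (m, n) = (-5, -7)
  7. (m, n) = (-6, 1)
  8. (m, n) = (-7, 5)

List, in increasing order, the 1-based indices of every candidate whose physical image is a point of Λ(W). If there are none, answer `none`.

2, 3, 5

Compute τ' = (1−√5)/2 = -0.61803, so π⊥(m,n) = m -0.61803·n.
#1 (8,6): internal coord 8 + (6)·τ' = +4.29180; +4.29180 ∉ [-0.4, 0.6) → out
#2 (2,3): internal coord 2 + (3)·τ' = +0.14590; +0.14590 ∈ [-0.4, 0.6) → IN Λ
#3 (3,5): internal coord 3 + (5)·τ' = -0.09017; -0.09017 ∈ [-0.4, 0.6) → IN Λ
#4 (8,-8): internal coord 8 + (-8)·τ' = +12.94427; +12.94427 ∉ [-0.4, 0.6) → out
#5 (1,1): internal coord 1 + (1)·τ' = +0.38197; +0.38197 ∈ [-0.4, 0.6) → IN Λ
#6 (-5,-7): internal coord -5 + (-7)·τ' = -0.67376; -0.67376 ∉ [-0.4, 0.6) → out
#7 (-6,1): internal coord -6 + (1)·τ' = -6.61803; -6.61803 ∉ [-0.4, 0.6) → out
#8 (-7,5): internal coord -7 + (5)·τ' = -10.09017; -10.09017 ∉ [-0.4, 0.6) → out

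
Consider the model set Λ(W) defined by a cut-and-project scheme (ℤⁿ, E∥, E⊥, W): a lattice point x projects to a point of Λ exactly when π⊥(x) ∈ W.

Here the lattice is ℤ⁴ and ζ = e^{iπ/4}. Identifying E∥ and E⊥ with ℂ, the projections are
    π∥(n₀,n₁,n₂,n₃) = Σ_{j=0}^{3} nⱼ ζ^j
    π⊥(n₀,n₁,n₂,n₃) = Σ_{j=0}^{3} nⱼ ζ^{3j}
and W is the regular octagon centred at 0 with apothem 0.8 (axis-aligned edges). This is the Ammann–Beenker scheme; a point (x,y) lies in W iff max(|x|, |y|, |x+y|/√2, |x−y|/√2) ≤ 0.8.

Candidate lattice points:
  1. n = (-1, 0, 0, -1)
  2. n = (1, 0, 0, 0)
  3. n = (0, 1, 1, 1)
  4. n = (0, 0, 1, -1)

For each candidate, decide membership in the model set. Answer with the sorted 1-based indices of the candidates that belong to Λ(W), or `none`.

π⊥(n) = n₀ + n₁ζ³ + n₂ζ⁶ + n₃ζ⁹ where ζ = e^{iπ/4}.
#1 (-1, 0, 0, -1): internal (-1.7071, -0.7071); octagon support 1.7071 vs apothem 0.8 → ∉ W
#2 (1, 0, 0, 0): internal (1.0000, 0.0000); octagon support 1.0000 vs apothem 0.8 → ∉ W
#3 (0, 1, 1, 1): internal (0.0000, 0.4142); octagon support 0.4142 vs apothem 0.8 → ∈ W
#4 (0, 0, 1, -1): internal (-0.7071, -1.7071); octagon support 1.7071 vs apothem 0.8 → ∉ W

3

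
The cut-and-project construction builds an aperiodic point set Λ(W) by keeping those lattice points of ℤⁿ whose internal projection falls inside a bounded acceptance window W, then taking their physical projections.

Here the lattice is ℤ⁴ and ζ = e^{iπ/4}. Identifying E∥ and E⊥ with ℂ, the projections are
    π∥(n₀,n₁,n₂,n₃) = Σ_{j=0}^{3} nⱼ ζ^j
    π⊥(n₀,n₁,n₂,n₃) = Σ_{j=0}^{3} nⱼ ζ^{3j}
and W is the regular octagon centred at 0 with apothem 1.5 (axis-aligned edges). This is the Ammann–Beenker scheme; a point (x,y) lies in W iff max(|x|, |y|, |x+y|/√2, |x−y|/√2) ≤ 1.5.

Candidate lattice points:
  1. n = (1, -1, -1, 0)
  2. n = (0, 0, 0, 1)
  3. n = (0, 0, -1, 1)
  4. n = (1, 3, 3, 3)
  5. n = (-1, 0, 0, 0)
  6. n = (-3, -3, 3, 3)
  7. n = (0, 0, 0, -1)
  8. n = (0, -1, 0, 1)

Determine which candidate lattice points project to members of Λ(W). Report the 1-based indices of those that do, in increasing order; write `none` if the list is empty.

Internal map: ζ^{3j} for j=0..3 gives (1,0), (−√2/2,√2/2), (0,−1), (√2/2,√2/2).
#1 (1, -1, -1, 0): internal (1.707107, 0.292893); octagon support 1.707107 vs apothem 1.5 → ∉ W
#2 (0, 0, 0, 1): internal (0.707107, 0.707107); octagon support 1.000000 vs apothem 1.5 → ∈ W
#3 (0, 0, -1, 1): internal (0.707107, 1.707107); octagon support 1.707107 vs apothem 1.5 → ∉ W
#4 (1, 3, 3, 3): internal (1.000000, 1.242641); octagon support 1.585786 vs apothem 1.5 → ∉ W
#5 (-1, 0, 0, 0): internal (-1.000000, 0.000000); octagon support 1.000000 vs apothem 1.5 → ∈ W
#6 (-3, -3, 3, 3): internal (1.242641, -3.000000); octagon support 3.000000 vs apothem 1.5 → ∉ W
#7 (0, 0, 0, -1): internal (-0.707107, -0.707107); octagon support 1.000000 vs apothem 1.5 → ∈ W
#8 (0, -1, 0, 1): internal (1.414214, 0.000000); octagon support 1.414214 vs apothem 1.5 → ∈ W

2, 5, 7, 8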